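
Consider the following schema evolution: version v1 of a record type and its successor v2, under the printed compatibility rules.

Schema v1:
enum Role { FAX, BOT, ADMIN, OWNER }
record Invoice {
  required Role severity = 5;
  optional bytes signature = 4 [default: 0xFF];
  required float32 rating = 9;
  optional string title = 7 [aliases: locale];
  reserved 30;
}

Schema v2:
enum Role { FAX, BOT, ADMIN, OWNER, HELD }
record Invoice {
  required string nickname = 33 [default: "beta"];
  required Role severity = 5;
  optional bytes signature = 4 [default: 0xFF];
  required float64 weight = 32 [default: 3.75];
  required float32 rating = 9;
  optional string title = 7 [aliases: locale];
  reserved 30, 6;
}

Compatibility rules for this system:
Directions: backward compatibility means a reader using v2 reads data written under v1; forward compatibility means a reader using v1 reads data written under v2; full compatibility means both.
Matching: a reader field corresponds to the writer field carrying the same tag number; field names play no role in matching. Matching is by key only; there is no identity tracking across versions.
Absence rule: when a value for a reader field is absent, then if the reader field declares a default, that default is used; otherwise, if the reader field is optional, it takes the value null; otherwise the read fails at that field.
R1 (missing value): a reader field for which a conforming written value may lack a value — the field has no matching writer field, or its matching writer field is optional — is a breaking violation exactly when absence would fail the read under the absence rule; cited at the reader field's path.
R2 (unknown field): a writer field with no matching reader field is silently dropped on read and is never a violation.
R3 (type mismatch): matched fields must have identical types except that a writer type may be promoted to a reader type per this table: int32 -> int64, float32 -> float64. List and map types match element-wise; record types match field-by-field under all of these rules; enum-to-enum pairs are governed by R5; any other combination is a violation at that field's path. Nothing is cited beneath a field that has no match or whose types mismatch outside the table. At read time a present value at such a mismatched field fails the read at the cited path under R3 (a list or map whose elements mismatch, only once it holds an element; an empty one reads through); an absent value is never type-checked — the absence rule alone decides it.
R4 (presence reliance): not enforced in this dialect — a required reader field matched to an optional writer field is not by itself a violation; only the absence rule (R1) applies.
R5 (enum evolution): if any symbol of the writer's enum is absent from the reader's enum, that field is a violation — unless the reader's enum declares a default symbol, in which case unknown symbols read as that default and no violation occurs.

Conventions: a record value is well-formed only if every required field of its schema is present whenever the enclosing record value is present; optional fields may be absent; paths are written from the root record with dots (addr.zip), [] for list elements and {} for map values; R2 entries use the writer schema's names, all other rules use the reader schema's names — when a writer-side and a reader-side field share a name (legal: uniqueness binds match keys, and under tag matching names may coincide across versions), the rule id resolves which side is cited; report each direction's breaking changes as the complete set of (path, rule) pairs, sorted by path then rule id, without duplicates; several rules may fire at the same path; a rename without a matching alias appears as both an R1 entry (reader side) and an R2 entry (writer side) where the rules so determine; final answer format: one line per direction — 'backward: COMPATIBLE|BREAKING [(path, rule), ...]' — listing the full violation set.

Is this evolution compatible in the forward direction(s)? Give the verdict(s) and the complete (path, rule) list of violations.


forward: BREAKING [(severity, R5)]

in Invoice below, arrows point writer -> reader
forward pass over Invoice, reader schema v1, writer schema v2:
  writer required, Role -> Role: reader severity maps from writer severity
  writer optional, bytes -> bytes: reader signature maps from writer signature
  writer required, float32 -> float32: reader rating maps from writer rating
  writer optional, string -> string: reader title maps from writer title
  nickname (writer side), unknown to reader
  weight (writer side), unknown to reader
  rule R5 violated at severity
  forward on Invoice therefore BREAKING (1)
the other Invoice changes do not affect what is asked:
  added field weight to record Invoice: required float64, tag 32, default 3.75 (in v2 it sits immediately before rating) -> inert for the asked Invoice verdict: nothing fires
  added field nickname to record Invoice: required string, tag 33, default "beta" (in v2 it sits immediately before severity) -> inert for the asked Invoice verdict: nothing fires


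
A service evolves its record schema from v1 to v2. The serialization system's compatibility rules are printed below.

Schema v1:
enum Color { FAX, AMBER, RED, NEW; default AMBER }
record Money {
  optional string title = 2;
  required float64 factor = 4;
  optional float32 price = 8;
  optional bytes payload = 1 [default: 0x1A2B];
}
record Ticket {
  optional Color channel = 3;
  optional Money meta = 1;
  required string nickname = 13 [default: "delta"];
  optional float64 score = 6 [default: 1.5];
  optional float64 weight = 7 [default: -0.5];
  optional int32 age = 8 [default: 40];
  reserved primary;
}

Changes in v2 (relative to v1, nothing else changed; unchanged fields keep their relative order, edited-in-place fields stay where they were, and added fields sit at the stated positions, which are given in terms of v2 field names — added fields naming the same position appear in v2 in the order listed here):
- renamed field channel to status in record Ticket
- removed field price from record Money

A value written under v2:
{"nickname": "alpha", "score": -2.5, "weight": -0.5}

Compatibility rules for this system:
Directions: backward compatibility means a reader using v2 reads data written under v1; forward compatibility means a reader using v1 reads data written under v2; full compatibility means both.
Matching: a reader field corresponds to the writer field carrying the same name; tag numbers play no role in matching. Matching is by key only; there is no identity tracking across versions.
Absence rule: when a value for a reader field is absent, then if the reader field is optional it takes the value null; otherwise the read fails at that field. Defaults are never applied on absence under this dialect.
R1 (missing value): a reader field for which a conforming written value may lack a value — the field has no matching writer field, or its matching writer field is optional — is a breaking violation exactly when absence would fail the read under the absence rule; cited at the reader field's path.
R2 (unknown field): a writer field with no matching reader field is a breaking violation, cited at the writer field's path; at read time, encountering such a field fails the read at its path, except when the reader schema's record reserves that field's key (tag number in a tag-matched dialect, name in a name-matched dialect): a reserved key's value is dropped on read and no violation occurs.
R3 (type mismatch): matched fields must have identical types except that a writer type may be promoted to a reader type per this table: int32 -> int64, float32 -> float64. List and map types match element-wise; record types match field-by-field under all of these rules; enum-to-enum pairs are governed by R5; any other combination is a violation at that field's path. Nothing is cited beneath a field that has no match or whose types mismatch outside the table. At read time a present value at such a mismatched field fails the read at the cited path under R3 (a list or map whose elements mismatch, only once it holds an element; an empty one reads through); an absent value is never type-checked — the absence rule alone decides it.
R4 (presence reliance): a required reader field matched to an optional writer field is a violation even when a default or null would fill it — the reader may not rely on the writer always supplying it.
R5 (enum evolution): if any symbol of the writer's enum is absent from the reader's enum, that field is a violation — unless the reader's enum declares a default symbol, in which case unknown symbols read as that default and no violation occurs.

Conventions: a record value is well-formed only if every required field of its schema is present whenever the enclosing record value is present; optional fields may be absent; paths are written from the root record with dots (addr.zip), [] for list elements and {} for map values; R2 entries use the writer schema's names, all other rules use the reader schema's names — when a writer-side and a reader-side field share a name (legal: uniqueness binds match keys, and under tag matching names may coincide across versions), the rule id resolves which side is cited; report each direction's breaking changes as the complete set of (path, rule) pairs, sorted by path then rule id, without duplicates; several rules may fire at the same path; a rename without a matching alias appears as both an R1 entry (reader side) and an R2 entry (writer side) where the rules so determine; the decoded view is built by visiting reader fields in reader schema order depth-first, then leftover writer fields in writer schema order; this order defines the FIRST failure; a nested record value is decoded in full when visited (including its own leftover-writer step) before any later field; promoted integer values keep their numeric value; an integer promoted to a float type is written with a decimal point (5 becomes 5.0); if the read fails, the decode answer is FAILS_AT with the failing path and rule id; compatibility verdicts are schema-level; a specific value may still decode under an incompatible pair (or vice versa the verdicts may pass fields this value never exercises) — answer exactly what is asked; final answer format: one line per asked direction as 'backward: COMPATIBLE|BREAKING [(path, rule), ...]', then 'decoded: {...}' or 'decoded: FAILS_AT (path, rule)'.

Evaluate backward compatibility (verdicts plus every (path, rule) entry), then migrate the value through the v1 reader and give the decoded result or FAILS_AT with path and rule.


arrows below run writer -> reader for Ticket
backward analysis of Ticket with v2 as reader and v1 as writer:
  no writer field matches reader status
  meta: paired with writer meta (Money -> Money; writer optional)
  nickname: paired with writer nickname (string -> string; writer required)
  score: paired with writer score (float64 -> float64; writer optional)
  weight: paired with writer weight (float64 -> float64; writer optional)
  age: paired with writer age (int32 -> int32; writer optional)
  leftover writer field: channel
  meta.title: paired with writer meta.title (string -> string; writer optional)
  meta.factor: paired with writer meta.factor (float64 -> float64; writer required)
  meta.payload: paired with writer meta.payload (bytes -> bytes; writer optional)
  leftover writer field: meta.price
  R2 fires at channel
  R2 fires at meta.price
  backward on Ticket therefore BREAKING (2)
decode walk for Ticket under reader schema v1:
  channel := null (not supplied -> null)
  meta := null (not supplied -> null)
  nickname := "alpha"
  score := -2.5
  weight := -0.5
  age := null (not supplied -> null)
  => decoded: {"channel": null, "meta": null, "nickname": "alpha", "score": -2.5, "weight": -0.5, "age": null}

backward: BREAKING [(channel, R2), (meta.price, R2)]; decoded: {"channel": null, "meta": null, "nickname": "alpha", "score": -2.5, "weight": -0.5, "age": null}


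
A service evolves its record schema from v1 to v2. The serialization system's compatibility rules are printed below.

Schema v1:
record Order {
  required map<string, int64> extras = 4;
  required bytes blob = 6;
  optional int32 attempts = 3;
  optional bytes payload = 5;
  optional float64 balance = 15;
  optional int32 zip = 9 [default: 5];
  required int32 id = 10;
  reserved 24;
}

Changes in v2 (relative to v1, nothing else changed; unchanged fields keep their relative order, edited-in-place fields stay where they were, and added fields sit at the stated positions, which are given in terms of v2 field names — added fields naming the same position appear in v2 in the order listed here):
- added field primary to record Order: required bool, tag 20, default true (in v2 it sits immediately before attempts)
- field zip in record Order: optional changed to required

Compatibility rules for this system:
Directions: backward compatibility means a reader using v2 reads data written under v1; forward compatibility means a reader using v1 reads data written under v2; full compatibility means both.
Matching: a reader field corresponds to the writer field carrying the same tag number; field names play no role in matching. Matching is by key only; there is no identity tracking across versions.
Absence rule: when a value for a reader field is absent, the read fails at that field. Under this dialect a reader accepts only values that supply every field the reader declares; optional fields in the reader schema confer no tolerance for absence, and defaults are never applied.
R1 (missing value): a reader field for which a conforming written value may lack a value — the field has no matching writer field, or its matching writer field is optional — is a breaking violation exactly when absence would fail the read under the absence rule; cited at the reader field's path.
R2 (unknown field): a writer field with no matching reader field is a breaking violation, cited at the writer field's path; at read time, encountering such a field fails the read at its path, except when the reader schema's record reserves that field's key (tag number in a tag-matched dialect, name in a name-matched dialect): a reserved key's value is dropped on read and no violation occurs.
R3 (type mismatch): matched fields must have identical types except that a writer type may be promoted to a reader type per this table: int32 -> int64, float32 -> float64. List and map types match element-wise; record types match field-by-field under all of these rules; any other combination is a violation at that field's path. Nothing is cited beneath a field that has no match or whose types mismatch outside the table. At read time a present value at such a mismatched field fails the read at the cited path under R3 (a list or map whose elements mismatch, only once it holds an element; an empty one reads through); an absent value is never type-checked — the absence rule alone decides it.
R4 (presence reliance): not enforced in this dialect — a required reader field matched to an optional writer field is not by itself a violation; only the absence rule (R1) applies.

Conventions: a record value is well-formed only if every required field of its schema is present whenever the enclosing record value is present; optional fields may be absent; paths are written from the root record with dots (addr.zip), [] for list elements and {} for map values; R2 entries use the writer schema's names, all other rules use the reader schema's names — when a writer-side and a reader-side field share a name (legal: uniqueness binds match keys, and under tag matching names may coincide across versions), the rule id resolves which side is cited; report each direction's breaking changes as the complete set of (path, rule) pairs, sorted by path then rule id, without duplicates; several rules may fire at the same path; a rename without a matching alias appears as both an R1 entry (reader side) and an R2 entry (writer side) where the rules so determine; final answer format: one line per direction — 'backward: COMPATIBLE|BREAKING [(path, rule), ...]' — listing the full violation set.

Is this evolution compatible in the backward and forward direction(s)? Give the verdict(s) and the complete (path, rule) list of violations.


backward: BREAKING [(attempts, R1), (balance, R1), (payload, R1), (primary, R1), (zip, R1)]; forward: BREAKING [(attempts, R1), (balance, R1), (payload, R1), (primary, R2)]

each type pair in Order: writer, then reader
backward for Order (reader v2, writer v1):
  map<string, int64> -> map<string, int64>, writer required: extras aligns to extras
  bytes -> bytes, writer required: blob aligns to blob
  primary: no writer-side match
  int32 -> int32, writer optional: attempts aligns to attempts
  bytes -> bytes, writer optional: payload aligns to payload
  float64 -> float64, writer optional: balance aligns to balance
  int32 -> int32, writer optional: zip aligns to zip
  int32 -> int32, writer required: id aligns to id
  violation R1 at attempts
  violation R1 at balance
  violation R1 at payload
  violation R1 at primary
  violation R1 at zip
  => backward verdict for Order: BREAKING, 5 violation(s)
forward for Order (reader v1, writer v2):
  map<string, int64> -> map<string, int64>, writer required: extras aligns to extras
  bytes -> bytes, writer required: blob aligns to blob
  int32 -> int32, writer optional: attempts aligns to attempts
  bytes -> bytes, writer optional: payload aligns to payload
  float64 -> float64, writer optional: balance aligns to balance
  int32 -> int32, writer required: zip aligns to zip
  int32 -> int32, writer required: id aligns to id
  primary (writer side), unknown to reader
  violation R1 at attempts
  violation R1 at balance
  violation R1 at payload
  violation R2 at primary
  => forward verdict for Order: BREAKING, 4 violation(s)


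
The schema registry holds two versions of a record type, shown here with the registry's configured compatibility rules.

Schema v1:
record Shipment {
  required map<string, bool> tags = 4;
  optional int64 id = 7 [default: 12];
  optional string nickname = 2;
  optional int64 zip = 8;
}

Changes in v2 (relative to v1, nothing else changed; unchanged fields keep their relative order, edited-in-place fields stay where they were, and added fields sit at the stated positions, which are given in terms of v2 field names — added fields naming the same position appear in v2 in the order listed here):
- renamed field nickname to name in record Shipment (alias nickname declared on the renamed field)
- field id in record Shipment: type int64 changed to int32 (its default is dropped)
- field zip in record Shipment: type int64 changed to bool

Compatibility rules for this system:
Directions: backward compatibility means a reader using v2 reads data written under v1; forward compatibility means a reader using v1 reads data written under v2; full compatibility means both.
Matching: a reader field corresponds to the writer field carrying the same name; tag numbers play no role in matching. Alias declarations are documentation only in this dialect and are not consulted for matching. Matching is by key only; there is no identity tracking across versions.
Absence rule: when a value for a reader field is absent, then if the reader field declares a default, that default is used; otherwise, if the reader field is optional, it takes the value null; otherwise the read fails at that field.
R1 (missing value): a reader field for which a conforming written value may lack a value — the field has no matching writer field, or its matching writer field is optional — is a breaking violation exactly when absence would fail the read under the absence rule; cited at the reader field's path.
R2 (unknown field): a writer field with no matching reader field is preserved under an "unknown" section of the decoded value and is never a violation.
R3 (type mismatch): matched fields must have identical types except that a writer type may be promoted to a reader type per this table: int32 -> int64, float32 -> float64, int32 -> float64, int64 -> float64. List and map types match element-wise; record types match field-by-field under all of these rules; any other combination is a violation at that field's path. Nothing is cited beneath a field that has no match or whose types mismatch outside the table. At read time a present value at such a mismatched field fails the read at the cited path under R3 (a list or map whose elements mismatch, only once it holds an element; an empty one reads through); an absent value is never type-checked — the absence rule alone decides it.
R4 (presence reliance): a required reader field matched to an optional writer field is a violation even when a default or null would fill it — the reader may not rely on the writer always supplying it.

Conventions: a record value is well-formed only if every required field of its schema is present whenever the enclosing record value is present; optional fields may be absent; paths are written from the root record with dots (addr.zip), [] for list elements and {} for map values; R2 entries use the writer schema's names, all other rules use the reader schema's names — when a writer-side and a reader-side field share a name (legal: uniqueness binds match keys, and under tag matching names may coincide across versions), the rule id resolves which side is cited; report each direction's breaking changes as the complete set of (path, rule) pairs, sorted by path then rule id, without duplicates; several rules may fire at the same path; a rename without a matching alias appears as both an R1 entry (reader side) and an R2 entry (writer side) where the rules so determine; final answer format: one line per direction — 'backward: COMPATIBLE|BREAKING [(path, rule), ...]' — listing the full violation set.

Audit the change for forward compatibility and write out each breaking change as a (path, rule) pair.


forward: BREAKING [(zip, R3)]

the writer's type comes first in each Shipment pair
checking forward for Shipment: reader v1 against writer v2:
  map<string, bool> -> map<string, bool>, writer required: tags aligns to tags
  int32 -> int64, writer optional: id aligns to id
  nickname has no writer counterpart
  bool -> int64, writer optional: zip aligns to zip
  leftover writer field: name
  breaking: (zip, R3)
  forward on Shipment therefore BREAKING (1)
ruling out the remaining Shipment differences:
  renamed field nickname to name in record Shipment (alias nickname declared on the renamed field) -> no rule fires on it in Shipment's dialect; the asked verdict holds
  field id in record Shipment: type int64 changed to int32 (its default is dropped) -> affects backward compatibility only, which is not asked


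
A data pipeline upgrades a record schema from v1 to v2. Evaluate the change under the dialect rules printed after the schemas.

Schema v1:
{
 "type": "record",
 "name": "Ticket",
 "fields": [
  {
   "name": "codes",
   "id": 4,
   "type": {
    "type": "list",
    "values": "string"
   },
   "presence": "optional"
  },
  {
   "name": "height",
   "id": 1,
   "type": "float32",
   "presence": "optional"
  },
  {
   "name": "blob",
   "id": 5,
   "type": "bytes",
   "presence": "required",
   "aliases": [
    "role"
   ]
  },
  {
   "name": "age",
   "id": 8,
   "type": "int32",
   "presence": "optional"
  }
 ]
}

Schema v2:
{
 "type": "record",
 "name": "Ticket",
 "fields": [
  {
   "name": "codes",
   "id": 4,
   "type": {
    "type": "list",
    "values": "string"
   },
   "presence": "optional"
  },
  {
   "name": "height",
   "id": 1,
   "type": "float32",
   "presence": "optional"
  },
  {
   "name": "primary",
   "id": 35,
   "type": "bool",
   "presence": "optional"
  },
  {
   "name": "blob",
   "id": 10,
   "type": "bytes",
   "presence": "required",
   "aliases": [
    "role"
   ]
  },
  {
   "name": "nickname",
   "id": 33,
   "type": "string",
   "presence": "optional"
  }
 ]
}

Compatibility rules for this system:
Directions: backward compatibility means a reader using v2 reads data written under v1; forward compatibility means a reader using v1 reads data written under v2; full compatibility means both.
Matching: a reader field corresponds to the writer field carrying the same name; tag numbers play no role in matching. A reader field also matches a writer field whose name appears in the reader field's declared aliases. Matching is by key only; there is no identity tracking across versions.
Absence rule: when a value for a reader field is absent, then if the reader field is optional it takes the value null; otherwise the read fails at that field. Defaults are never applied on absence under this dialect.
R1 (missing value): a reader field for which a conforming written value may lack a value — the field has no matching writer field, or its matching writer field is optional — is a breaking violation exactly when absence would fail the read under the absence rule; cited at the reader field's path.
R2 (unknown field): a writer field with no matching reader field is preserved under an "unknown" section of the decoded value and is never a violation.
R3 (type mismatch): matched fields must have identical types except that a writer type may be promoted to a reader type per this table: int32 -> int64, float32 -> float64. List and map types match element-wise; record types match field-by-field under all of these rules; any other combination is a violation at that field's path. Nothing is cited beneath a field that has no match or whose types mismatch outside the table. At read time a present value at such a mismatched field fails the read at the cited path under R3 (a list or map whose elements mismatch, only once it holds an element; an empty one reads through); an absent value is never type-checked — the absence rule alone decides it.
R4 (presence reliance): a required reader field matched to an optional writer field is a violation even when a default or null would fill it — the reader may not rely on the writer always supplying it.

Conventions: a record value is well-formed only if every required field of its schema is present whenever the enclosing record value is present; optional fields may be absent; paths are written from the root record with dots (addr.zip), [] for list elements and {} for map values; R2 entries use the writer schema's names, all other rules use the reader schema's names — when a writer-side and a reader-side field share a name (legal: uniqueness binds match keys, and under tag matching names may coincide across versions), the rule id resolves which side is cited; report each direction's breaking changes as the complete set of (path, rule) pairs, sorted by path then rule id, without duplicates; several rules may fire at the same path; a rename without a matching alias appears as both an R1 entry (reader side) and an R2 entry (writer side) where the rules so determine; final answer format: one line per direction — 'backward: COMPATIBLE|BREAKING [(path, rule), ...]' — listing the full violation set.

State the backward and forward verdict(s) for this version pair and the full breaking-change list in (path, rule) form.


in Ticket below, arrows point writer -> reader
backward analysis of Ticket with v2 as reader and v1 as writer:
  codes <- codes (list<string> -> list<string>, writer optional)
  height <- height (float32 -> float32, writer optional)
  no writer field matches reader primary
  blob <- blob (bytes -> bytes, writer required)
  no writer field matches reader nickname
  age (writer side), unknown to reader
  nothing fires on Ticket: backward is COMPATIBLE
forward analysis of Ticket with v1 as reader and v2 as writer:
  codes <- codes (list<string> -> list<string>, writer optional)
  height <- height (float32 -> float32, writer optional)
  blob <- blob (bytes -> bytes, writer required)
  no writer field matches reader age
  primary (writer side), unknown to reader
  nickname (writer side), unknown to reader
  nothing fires on Ticket: forward is COMPATIBLE

backward: COMPATIBLE []; forward: COMPATIBLE []


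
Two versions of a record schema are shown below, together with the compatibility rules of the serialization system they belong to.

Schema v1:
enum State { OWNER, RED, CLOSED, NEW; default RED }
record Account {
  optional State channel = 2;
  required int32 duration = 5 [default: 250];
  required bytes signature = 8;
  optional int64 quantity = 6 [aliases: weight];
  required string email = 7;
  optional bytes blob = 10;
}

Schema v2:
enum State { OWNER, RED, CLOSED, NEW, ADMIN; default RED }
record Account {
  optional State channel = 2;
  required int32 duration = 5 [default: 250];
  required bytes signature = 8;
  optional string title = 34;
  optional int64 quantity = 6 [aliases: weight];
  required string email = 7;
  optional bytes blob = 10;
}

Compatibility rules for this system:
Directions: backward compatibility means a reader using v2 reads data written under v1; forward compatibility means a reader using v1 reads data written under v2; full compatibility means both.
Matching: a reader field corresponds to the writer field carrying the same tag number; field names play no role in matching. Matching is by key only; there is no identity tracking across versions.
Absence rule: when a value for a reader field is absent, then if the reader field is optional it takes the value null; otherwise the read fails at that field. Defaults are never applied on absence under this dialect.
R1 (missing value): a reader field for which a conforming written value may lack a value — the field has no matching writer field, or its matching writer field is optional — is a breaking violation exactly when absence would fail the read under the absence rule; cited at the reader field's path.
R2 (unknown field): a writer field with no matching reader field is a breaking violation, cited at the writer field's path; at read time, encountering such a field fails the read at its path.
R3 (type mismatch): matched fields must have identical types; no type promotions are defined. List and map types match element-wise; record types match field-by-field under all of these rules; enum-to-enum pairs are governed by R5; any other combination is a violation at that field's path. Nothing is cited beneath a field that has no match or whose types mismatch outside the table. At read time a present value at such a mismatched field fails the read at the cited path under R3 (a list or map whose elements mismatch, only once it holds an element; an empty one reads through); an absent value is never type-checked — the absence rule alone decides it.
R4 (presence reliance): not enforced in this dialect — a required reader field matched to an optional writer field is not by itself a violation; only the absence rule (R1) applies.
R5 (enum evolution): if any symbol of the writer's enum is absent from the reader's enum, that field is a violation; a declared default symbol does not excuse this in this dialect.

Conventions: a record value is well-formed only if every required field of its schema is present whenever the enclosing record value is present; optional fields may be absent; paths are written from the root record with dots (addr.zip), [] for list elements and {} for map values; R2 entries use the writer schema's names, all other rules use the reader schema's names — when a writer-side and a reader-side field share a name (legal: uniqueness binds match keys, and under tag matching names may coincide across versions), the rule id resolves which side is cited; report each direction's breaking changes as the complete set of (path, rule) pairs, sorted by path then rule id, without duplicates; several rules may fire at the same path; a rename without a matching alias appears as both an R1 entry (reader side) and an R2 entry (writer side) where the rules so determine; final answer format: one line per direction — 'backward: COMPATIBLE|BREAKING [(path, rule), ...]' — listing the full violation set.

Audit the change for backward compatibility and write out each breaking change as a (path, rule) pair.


in Account below, arrows point writer -> reader
checking backward for Account: reader v2 against writer v1:
  channel <- channel (State -> State, writer optional)
  duration <- duration (int32 -> int32, writer required)
  signature <- signature (bytes -> bytes, writer required)
  no writer field matches reader title
  quantity <- quantity (int64 -> int64, writer optional)
  email <- email (string -> string, writer required)
  blob <- blob (bytes -> bytes, writer optional)
  nothing fires on Account: backward is COMPATIBLE
the other Account changes do not affect what is asked:
  added field title to record Account: optional string, tag 34 (in v2 it sits immediately before quantity) -> fires only in the forward direction of Account, which is not asked here
  enum State (field channel in record Account): symbol ADMIN added -> fires only in the forward direction of Account, which is not asked here

backward: COMPATIBLE []


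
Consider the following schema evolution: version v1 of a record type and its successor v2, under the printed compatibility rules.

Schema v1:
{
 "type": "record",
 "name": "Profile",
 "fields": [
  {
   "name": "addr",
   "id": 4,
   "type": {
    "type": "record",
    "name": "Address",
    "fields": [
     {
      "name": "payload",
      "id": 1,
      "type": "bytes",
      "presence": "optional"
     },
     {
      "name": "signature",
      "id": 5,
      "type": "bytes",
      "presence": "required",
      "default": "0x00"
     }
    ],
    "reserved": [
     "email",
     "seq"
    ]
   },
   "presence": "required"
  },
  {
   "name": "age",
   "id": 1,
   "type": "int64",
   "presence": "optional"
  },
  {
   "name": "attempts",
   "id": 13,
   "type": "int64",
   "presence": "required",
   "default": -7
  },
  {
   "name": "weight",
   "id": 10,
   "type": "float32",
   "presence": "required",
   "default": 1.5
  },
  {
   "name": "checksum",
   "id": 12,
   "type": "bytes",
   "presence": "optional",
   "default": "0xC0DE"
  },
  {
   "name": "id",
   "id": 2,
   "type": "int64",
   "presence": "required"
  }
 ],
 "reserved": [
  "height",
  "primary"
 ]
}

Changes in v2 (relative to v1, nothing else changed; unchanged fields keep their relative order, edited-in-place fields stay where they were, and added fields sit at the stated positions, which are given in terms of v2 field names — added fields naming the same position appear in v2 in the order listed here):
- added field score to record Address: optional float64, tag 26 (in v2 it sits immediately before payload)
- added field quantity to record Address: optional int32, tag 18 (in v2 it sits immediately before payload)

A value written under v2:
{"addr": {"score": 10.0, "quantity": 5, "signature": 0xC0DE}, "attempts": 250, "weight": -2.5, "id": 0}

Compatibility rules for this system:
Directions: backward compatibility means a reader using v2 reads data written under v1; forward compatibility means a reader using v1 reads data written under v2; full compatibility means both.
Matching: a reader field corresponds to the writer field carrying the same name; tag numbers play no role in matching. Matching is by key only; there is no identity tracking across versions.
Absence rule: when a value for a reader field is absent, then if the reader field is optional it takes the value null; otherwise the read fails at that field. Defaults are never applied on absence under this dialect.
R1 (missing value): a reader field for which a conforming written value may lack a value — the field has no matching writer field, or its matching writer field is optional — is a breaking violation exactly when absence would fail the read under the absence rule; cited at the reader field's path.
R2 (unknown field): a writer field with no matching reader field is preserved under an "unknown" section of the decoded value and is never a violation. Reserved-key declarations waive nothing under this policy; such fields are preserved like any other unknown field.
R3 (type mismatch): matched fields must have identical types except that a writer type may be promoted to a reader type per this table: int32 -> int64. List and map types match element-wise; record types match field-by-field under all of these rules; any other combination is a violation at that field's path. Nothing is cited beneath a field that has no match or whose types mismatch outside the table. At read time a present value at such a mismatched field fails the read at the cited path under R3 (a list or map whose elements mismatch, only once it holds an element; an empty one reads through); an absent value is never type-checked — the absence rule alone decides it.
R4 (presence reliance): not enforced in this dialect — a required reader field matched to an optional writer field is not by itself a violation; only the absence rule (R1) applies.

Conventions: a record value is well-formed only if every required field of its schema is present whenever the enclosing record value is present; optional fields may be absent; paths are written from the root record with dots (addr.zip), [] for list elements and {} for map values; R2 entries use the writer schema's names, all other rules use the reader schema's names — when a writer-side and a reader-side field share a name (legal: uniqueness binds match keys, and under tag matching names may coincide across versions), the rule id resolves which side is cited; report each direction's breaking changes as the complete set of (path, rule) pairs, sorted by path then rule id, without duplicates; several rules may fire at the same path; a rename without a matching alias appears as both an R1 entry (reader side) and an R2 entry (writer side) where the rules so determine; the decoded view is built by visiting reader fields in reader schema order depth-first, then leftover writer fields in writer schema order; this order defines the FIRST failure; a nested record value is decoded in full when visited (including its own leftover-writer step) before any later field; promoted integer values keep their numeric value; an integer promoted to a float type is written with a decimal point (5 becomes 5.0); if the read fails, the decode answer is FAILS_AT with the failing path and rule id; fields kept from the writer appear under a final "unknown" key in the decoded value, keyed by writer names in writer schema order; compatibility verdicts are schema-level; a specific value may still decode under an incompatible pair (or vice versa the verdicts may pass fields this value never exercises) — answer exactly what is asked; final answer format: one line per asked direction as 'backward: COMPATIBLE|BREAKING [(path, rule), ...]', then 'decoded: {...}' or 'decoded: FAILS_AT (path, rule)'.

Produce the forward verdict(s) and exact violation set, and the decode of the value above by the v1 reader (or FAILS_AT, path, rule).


forward: COMPATIBLE []; decoded: {"addr": {"payload": null, "signature": 0xC0DE, "unknown": {"score": 10.0, "quantity": 5}}, "age": null, "attempts": 250, "weight": -2.5, "checksum": null, "id": 0}

the writer's type comes first in each Profile pair
forward pass over Profile, reader schema v1, writer schema v2:
  addr: Address -> Address, writer required; from addr
  age: int64 -> int64, writer optional; from age
  attempts: int64 -> int64, writer required; from attempts
  weight: float32 -> float32, writer required; from weight
  checksum: bytes -> bytes, writer optional; from checksum
  id: int64 -> int64, writer required; from id
  addr.payload: bytes -> bytes, writer optional; from addr.payload
  addr.signature: bytes -> bytes, writer required; from addr.signature
  writer addr.score: unknown to reader
  writer addr.quantity: unknown to reader
  => forward: COMPATIBLE
decode walk for Profile under reader schema v1:
  addr.payload := null (absent, optional -> null)
  addr.signature := 0xC0DE
  writer addr.score: kept under "unknown"
  writer addr.quantity: kept under "unknown"
  age := null (absent, optional -> null)
  attempts := 250
  weight := -2.5
  checksum := null (absent, optional -> null)
  id := 0
  => decoded: {"addr": {"payload": null, "signature": 0xC0DE, "unknown": {"score": 10.0, "quantity": 5}}, "age": null, "attempts": 250, "weight": -2.5, "checksum": null, "id": 0}


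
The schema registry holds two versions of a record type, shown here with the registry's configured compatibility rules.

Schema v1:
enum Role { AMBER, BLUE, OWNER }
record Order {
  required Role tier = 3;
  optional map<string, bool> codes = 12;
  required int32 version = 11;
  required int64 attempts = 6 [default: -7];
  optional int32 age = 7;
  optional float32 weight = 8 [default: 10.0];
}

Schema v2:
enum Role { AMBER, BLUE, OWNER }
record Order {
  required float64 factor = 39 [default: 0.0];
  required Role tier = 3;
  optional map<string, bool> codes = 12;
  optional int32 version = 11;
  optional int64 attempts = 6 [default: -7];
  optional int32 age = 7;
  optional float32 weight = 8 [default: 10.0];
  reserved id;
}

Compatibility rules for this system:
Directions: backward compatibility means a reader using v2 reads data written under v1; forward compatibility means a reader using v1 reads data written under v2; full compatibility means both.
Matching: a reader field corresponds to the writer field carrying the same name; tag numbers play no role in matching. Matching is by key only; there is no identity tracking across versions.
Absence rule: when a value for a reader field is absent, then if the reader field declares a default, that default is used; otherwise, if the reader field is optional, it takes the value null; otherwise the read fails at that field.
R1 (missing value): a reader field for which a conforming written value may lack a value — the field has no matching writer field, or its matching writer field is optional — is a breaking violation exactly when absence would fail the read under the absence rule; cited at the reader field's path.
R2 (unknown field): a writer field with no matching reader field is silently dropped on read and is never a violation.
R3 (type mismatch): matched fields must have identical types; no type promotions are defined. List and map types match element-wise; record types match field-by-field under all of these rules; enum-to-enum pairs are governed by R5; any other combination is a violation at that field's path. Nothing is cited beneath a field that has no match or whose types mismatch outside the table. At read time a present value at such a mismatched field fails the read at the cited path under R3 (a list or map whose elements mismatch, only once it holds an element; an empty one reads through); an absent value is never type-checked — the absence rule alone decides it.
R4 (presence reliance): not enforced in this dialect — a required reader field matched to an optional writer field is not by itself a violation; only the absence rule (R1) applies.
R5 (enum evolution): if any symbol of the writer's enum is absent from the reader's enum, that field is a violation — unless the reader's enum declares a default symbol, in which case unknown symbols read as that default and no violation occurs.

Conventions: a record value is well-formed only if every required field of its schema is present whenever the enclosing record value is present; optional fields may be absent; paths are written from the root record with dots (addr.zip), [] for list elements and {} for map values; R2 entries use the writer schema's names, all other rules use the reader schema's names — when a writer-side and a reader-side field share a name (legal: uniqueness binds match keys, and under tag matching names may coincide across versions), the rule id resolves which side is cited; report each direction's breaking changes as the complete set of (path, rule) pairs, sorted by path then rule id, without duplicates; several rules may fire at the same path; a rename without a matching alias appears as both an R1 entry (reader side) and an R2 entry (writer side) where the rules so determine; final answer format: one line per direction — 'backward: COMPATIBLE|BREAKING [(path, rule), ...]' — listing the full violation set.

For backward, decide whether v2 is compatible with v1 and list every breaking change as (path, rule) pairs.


arrows below run writer -> reader for Order
backward for Order (reader v2, writer v1):
  no writer field matches reader factor
  tier: paired with writer tier (Role -> Role; writer required)
  codes: paired with writer codes (map<string, bool> -> map<string, bool>; writer optional)
  version: paired with writer version (int32 -> int32; writer required)
  attempts: paired with writer attempts (int64 -> int64; writer required)
  age: paired with writer age (int32 -> int32; writer optional)
  weight: paired with writer weight (float32 -> float32; writer optional)
  => no violations; backward on Order: COMPATIBLE
the rest of the Order diff is inert for this question:
  field attempts in record Order: required changed to optional -> inert for the asked Order verdict: nothing fires
  field version in record Order: required changed to optional -> fires only in the forward direction of Order, which is not asked here
  added field factor to record Order: required float64, tag 39, default 0.0 (in v2 it sits immediately before tier) -> inert for the asked Order verdict: nothing fires

backward: COMPATIBLE []
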